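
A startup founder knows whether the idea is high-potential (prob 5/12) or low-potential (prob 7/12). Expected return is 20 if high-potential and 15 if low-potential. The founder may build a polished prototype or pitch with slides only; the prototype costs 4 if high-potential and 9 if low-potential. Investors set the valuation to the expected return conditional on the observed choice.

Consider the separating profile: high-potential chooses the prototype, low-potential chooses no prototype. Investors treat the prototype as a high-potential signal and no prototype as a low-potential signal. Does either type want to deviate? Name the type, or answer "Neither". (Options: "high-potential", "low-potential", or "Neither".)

Neither

The prototype pays 20; no prototype pays 15.
high-potential: assigned the prototype, nets 20 − 4 = 16; deviating to no prototype nets 15.
low-potential: assigned no prototype, nets 15; deviating to the prototype nets 20 − 9 = 11.
Both types strictly prefer their assigned action; no profitable deviation.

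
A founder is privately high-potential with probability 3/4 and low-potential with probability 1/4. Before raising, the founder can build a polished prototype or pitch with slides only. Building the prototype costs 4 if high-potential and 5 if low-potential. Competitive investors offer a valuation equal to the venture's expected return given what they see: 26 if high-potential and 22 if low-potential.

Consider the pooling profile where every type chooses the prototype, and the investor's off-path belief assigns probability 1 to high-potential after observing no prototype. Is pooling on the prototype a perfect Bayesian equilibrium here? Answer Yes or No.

No

On path, the investor holds the prior and pays 3/4·26 + 1/4·22 = 25. Off path (no prototype), believing high-potential, it pays 26.
high-potential: the prototype nets 25 − 4 = 21; no prototype nets 26. high-potential would deviate.
low-potential: the prototype nets 25 − 5 = 20; no prototype nets 26. low-potential would deviate.
A type deviates, so pooling fails.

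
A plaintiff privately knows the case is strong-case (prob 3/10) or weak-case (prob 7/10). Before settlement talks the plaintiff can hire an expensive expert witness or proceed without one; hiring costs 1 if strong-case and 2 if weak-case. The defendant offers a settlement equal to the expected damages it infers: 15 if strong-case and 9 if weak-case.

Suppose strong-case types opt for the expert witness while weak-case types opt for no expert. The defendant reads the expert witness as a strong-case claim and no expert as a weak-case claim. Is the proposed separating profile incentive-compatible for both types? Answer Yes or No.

Under these beliefs, the expert witness earns settlement 15 and no expert earns settlement 9.
strong-case: the expert witness nets 15 − 1 = 14; no expert nets 9. strong-case prefers the expert witness.
weak-case: the expert witness nets 15 − 2 = 13; no expert nets 9. weak-case would deviate to the expert witness.
weak-case has a profitable deviation, so the profile is not an equilibrium.

No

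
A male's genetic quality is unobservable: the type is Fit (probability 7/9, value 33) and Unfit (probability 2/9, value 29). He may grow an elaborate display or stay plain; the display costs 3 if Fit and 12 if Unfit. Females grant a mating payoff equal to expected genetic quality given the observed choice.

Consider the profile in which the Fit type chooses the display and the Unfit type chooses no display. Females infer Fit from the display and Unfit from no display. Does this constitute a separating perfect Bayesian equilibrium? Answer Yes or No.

Under these beliefs, the display earns mating payoff 33 and no display earns mating payoff 29.
Fit: the display nets 33 − 3 = 30; no display nets 29. Fit prefers the display.
Unfit: the display nets 33 − 12 = 21; no display nets 29. Unfit prefers no display.
Neither type deviates, so the separating profile is an equilibrium.

Yes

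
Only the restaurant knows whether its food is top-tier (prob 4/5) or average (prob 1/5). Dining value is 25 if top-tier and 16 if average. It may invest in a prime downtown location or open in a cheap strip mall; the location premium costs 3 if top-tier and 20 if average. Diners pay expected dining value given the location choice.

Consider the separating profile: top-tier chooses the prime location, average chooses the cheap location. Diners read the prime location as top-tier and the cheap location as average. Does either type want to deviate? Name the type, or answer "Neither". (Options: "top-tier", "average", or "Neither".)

The prime location pays 25; the cheap location pays 16.
top-tier: assigned the prime location, nets 25 − 3 = 22; deviating to the cheap location nets 16.
average: assigned the cheap location, nets 16; deviating to the prime location nets 25 − 20 = 5.
Both types strictly prefer their assigned action; no profitable deviation.

Neither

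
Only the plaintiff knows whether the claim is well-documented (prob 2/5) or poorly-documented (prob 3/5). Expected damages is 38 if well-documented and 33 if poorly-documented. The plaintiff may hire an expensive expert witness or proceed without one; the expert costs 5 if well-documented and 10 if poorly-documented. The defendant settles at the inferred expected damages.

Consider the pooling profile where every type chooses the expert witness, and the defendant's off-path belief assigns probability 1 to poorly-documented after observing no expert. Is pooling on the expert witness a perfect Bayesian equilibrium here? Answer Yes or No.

No

On path, the defendant holds the prior and pays 2/5·38 + 3/5·33 = 35. Off path (no expert), believing poorly-documented, it pays 33.
well-documented: the expert witness nets 35 − 5 = 30; no expert nets 33. well-documented would deviate.
poorly-documented: the expert witness nets 35 − 10 = 25; no expert nets 33. poorly-documented would deviate.
A type deviates, so pooling fails.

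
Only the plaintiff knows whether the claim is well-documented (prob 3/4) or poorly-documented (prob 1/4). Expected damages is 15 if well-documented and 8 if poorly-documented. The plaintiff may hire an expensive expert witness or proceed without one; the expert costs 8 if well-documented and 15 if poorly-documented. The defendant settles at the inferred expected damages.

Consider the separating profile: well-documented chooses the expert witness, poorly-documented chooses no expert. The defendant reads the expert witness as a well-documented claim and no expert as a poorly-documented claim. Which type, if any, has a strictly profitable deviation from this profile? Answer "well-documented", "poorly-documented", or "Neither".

The expert witness pays 15; no expert pays 8.
well-documented: assigned the expert witness, nets 15 − 8 = 7; deviating to no expert nets 8.
poorly-documented: assigned no expert, nets 8; deviating to the expert witness nets 15 − 15 = 0.
The well-documented type gains 1 by deviating.

well-documented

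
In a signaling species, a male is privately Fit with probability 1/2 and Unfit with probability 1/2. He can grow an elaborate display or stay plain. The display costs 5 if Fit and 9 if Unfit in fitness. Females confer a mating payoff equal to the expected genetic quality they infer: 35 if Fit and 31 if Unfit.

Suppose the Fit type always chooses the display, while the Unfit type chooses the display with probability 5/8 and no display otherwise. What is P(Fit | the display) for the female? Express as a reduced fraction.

P(the display) = (1/2)·1 + (1/2)·(5/8) = 13/16.
By Bayes' rule, P(Fit | the display) = (1/2) / (13/16) = 8/13.

8/13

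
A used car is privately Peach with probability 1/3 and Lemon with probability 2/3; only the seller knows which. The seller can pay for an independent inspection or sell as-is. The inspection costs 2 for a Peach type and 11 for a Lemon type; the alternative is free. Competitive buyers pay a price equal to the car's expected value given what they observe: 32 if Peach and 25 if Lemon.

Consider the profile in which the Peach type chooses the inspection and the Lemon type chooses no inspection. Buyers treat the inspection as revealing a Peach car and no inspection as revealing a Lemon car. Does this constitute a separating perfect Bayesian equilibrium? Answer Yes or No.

Yes

Under these beliefs, the inspection earns price 32 and no inspection earns price 25.
Peach: the inspection nets 32 − 2 = 30; no inspection nets 25. Peach prefers the inspection.
Lemon: the inspection nets 32 − 11 = 21; no inspection nets 25. Lemon prefers no inspection.
Neither type deviates, so the separating profile is an equilibrium.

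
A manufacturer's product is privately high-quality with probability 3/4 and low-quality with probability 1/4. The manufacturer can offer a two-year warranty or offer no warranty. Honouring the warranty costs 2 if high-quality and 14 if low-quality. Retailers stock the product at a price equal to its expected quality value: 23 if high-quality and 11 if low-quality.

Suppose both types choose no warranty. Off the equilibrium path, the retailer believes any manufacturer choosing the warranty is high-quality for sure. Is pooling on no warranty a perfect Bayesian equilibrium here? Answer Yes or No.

On path, the retailer holds the prior and pays 3/4·23 + 1/4·11 = 20. Off path (the warranty), believing high-quality, it pays 23.
high-quality: no warranty nets 20; the warranty nets 23 − 2 = 21. high-quality would deviate.
low-quality: no warranty nets 20; the warranty nets 23 − 14 = 9. low-quality stays.
A type deviates, so pooling fails.

No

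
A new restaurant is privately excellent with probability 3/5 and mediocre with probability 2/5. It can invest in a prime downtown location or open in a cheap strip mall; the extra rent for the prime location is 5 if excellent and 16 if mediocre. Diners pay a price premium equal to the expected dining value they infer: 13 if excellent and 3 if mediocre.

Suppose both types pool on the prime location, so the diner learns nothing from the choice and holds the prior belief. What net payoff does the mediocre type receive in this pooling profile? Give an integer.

-7

Pooled price premium = 3/5·13 + 2/5·3 = 9.
mediocre pays cost 16 for the prime location, so net payoff = 9 − 16 = -7.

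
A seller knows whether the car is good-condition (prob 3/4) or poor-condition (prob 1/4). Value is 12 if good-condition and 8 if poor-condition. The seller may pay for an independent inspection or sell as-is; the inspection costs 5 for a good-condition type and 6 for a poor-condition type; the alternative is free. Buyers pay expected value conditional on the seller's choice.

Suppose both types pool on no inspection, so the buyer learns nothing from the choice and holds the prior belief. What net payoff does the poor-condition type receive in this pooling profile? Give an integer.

Pooled price = 3/4·12 + 1/4·8 = 11.
poor-condition pays no cost for no inspection, so net payoff = 11.

11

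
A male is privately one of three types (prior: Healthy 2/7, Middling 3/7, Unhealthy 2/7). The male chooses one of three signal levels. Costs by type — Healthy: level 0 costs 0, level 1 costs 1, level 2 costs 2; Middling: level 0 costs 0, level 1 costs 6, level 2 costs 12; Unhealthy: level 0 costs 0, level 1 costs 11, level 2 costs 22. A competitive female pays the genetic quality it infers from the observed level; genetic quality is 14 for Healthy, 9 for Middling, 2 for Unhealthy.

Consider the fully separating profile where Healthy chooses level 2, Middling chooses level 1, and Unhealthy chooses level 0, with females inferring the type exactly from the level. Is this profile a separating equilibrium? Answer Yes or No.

Yes

Separating mating payoffs: level 2 → 14, level 1 → 9, level 0 → 2.
Healthy (assigned level 2): level 0: 2 − 0 = 2; level 1: 9 − 1 = 8; level 2: 14 − 2 = 12. Healthy stays.
Middling (assigned level 1): level 0: 2 − 0 = 2; level 1: 9 − 6 = 3; level 2: 14 − 12 = 2. Middling stays.
Unhealthy (assigned level 0): level 0: 2 − 0 = 2; level 1: 9 − 11 = -2; level 2: 14 − 22 = -8. Unhealthy stays.
Every type prefers its assigned level; separation holds.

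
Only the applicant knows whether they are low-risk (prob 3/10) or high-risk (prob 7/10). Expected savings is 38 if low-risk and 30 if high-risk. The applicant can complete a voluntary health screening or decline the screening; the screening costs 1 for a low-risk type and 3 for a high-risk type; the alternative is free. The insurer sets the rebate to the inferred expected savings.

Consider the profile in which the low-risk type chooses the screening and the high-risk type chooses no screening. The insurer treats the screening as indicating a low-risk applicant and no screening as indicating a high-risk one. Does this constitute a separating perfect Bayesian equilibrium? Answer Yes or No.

No

Under these beliefs, the screening earns rebate 38 and no screening earns rebate 30.
low-risk: the screening nets 38 − 1 = 37; no screening nets 30. low-risk prefers the screening.
high-risk: the screening nets 38 − 3 = 35; no screening nets 30. high-risk would deviate to the screening.
high-risk has a profitable deviation, so the profile is not an equilibrium.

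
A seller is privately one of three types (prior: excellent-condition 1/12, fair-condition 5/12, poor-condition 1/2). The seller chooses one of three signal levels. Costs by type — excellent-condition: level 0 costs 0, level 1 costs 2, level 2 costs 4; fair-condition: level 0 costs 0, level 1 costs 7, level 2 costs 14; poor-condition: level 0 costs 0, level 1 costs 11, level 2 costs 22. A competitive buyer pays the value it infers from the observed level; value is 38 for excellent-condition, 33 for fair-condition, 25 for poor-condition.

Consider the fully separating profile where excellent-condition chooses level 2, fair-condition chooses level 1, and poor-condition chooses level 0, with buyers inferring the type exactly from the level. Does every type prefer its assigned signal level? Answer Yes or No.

Separating prices: level 2 → 38, level 1 → 33, level 0 → 25.
excellent-condition (assigned level 2): level 0: 25 − 0 = 25; level 1: 33 − 2 = 31; level 2: 38 − 4 = 34. excellent-condition stays.
fair-condition (assigned level 1): level 0: 25 − 0 = 25; level 1: 33 − 7 = 26; level 2: 38 − 14 = 24. fair-condition stays.
poor-condition (assigned level 0): level 0: 25 − 0 = 25; level 1: 33 − 11 = 22; level 2: 38 − 22 = 16. poor-condition stays.
Every type prefers its assigned level; separation holds.

Yes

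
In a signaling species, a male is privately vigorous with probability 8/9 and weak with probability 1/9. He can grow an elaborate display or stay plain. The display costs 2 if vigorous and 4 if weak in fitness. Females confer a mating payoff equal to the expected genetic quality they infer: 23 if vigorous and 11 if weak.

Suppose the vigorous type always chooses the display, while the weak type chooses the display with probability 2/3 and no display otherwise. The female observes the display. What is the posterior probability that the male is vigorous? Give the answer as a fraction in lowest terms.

P(the display) = (8/9)·1 + (1/9)·(2/3) = 26/27.
By Bayes' rule, P(vigorous | the display) = (8/9) / (26/27) = 12/13.

12/13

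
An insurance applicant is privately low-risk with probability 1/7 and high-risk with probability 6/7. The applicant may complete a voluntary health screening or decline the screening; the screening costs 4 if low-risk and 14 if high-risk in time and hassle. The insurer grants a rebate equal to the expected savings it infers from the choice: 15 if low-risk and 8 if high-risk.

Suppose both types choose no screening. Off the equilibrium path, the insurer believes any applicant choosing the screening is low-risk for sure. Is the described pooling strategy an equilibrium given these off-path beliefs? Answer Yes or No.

No

On path, the insurer holds the prior and pays 1/7·15 + 6/7·8 = 9. Off path (the screening), believing low-risk, it pays 15.
low-risk: no screening nets 9; the screening nets 15 − 4 = 11. low-risk would deviate.
high-risk: no screening nets 9; the screening nets 15 − 14 = 1. high-risk stays.
A type deviates, so pooling fails.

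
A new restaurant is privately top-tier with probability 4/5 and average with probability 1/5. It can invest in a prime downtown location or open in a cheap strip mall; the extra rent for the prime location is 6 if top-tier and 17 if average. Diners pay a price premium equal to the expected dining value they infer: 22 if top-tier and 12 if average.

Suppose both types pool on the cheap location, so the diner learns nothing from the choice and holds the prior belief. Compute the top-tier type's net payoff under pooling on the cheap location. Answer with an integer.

20

Pooled price premium = 4/5·22 + 1/5·12 = 20.
top-tier pays no cost for the cheap location, so net payoff = 20.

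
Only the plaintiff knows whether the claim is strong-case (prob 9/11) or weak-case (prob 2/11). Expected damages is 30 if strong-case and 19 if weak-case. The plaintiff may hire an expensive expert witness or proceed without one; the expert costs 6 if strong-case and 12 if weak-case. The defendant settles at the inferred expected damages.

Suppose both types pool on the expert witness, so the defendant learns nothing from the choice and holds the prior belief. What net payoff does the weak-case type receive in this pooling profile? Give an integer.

Pooled settlement = 9/11·30 + 2/11·19 = 28.
weak-case pays cost 12 for the expert witness, so net payoff = 28 − 12 = 16.

16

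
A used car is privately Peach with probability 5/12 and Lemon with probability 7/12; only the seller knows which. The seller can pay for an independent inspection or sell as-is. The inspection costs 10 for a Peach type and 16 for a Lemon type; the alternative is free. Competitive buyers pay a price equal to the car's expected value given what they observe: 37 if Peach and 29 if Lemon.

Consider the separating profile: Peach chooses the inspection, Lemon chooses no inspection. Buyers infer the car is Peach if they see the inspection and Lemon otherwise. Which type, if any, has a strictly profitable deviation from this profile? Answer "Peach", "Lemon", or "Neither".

The inspection pays 37; no inspection pays 29.
Peach: assigned the inspection, nets 37 − 10 = 27; deviating to no inspection nets 29.
Lemon: assigned no inspection, nets 29; deviating to the inspection nets 37 − 16 = 21.
The Peach type gains 2 by deviating.

Peach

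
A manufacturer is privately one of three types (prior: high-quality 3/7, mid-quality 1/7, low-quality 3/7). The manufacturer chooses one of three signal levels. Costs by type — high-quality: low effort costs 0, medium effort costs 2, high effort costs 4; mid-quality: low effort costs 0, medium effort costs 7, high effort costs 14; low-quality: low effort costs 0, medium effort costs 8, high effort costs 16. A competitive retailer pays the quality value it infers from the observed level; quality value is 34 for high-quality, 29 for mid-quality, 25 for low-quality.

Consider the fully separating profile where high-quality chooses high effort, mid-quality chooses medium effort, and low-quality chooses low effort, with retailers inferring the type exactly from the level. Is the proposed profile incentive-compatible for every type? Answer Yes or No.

Separating prices: high effort → 34, medium effort → 29, low effort → 25.
high-quality (assigned high effort): low effort: 25 − 0 = 25; medium effort: 29 − 2 = 27; high effort: 34 − 4 = 30. high-quality stays.
mid-quality (assigned medium effort): low effort: 25 − 0 = 25; medium effort: 29 − 7 = 22; high effort: 34 − 14 = 20. mid-quality prefers low effort.
low-quality (assigned low effort): low effort: 25 − 0 = 25; medium effort: 29 − 8 = 21; high effort: 34 − 16 = 18. low-quality stays.
At least one type deviates; the separating profile fails.

No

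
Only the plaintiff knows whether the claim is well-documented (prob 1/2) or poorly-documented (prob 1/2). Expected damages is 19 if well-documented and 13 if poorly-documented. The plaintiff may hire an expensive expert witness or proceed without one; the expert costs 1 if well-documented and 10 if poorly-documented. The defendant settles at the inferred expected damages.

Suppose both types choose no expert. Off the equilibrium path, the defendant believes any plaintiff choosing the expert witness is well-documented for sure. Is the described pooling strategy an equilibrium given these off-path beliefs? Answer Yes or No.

No

On path, the defendant holds the prior and pays 1/2·19 + 1/2·13 = 16. Off path (the expert witness), believing well-documented, it pays 19.
well-documented: no expert nets 16; the expert witness nets 19 − 1 = 18. well-documented would deviate.
poorly-documented: no expert nets 16; the expert witness nets 19 − 10 = 9. poorly-documented stays.
A type deviates, so pooling fails.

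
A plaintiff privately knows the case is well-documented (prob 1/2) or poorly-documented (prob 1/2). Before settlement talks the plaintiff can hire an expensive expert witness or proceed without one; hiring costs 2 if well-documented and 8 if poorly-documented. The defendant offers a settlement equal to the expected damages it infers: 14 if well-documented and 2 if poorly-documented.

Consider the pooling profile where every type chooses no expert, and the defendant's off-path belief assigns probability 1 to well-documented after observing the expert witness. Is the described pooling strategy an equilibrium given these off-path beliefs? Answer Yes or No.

On path, the defendant holds the prior and pays 1/2·14 + 1/2·2 = 8. Off path (the expert witness), believing well-documented, it pays 14.
well-documented: no expert nets 8; the expert witness nets 14 − 2 = 12. well-documented would deviate.
poorly-documented: no expert nets 8; the expert witness nets 14 − 8 = 6. poorly-documented stays.
A type deviates, so pooling fails.

No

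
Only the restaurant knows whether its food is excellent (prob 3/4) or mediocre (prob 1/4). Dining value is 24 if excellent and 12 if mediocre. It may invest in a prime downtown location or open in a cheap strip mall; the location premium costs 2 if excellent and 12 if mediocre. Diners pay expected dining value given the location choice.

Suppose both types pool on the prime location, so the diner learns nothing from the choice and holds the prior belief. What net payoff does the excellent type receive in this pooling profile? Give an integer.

19

Pooled price premium = 3/4·24 + 1/4·12 = 21.
excellent pays cost 2 for the prime location, so net payoff = 21 − 2 = 19.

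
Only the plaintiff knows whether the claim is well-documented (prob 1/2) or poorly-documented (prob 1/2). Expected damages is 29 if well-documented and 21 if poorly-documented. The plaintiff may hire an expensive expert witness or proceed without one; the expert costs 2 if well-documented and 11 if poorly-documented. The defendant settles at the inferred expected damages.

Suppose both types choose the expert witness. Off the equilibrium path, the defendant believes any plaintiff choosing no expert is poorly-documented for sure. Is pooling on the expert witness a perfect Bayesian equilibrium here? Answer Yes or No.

No

On path, the defendant holds the prior and pays 1/2·29 + 1/2·21 = 25. Off path (no expert), believing poorly-documented, it pays 21.
well-documented: the expert witness nets 25 − 2 = 23; no expert nets 21. well-documented stays.
poorly-documented: the expert witness nets 25 − 11 = 14; no expert nets 21. poorly-documented would deviate.
A type deviates, so pooling fails.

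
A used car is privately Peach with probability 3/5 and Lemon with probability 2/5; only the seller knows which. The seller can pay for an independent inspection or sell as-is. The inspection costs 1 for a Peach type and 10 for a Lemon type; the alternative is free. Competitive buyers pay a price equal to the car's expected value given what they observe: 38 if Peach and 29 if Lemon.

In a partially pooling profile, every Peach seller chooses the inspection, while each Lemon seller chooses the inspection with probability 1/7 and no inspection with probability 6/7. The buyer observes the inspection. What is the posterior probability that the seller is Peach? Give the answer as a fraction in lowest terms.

21/23

P(the inspection) = (3/5)·1 + (2/5)·(1/7) = 23/35.
By Bayes' rule, P(Peach | the inspection) = (3/5) / (23/35) = 21/23.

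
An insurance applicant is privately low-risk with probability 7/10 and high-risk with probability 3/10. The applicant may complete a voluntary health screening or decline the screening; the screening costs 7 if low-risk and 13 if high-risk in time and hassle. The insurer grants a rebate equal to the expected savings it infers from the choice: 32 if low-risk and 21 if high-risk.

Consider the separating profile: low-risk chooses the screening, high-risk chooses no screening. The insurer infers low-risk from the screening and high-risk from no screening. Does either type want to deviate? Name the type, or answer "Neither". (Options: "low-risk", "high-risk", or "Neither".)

The screening pays 32; no screening pays 21.
low-risk: assigned the screening, nets 32 − 7 = 25; deviating to no screening nets 21.
high-risk: assigned no screening, nets 21; deviating to the screening nets 32 − 13 = 19.
Both types strictly prefer their assigned action; no profitable deviation.

Neither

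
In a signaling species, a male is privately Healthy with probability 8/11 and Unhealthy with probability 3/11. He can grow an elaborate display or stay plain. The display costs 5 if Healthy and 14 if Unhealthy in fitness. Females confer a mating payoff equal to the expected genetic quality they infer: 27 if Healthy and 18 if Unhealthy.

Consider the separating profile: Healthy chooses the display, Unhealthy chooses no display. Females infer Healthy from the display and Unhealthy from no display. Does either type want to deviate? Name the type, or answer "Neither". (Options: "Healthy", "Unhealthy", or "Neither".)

Neither

The display pays 27; no display pays 18.
Healthy: assigned the display, nets 27 − 5 = 22; deviating to no display nets 18.
Unhealthy: assigned no display, nets 18; deviating to the display nets 27 − 14 = 13.
Both types strictly prefer their assigned action; no profitable deviation.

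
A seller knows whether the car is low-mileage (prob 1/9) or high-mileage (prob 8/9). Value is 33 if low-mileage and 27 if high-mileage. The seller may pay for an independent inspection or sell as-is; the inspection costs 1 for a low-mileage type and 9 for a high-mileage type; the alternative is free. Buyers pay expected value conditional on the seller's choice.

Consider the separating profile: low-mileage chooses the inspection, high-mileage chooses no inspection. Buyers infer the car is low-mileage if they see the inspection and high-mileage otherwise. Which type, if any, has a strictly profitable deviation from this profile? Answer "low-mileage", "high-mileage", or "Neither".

The inspection pays 33; no inspection pays 27.
low-mileage: assigned the inspection, nets 33 − 1 = 32; deviating to no inspection nets 27.
high-mileage: assigned no inspection, nets 27; deviating to the inspection nets 33 − 9 = 24.
Both types strictly prefer their assigned action; no profitable deviation.

Neither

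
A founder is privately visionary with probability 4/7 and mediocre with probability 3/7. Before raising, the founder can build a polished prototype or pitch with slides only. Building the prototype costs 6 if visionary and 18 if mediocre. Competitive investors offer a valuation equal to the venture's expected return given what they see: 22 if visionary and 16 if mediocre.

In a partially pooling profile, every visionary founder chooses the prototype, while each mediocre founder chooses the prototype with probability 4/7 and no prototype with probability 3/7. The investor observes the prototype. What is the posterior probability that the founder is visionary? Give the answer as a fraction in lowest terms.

7/10

P(the prototype) = (4/7)·1 + (3/7)·(4/7) = 40/49.
By Bayes' rule, P(visionary | the prototype) = (4/7) / (40/49) = 7/10.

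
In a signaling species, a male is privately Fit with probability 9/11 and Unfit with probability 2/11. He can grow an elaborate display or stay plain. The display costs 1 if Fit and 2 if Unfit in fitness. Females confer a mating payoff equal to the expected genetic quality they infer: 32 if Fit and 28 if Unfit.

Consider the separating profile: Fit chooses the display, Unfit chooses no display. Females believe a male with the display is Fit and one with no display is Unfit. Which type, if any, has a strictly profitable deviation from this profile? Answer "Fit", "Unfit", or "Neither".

The display pays 32; no display pays 28.
Fit: assigned the display, nets 32 − 1 = 31; deviating to no display nets 28.
Unfit: assigned no display, nets 28; deviating to the display nets 32 − 2 = 30.
The Unfit type gains 2 by deviating.

Unfit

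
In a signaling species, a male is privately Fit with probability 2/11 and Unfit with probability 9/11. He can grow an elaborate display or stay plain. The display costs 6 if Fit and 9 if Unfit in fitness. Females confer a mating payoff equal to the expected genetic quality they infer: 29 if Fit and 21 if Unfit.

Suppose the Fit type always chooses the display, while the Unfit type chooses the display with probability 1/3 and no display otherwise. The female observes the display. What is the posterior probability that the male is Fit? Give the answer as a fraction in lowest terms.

P(the display) = (2/11)·1 + (9/11)·(1/3) = 5/11.
By Bayes' rule, P(Fit | the display) = (2/11) / (5/11) = 2/5.

2/5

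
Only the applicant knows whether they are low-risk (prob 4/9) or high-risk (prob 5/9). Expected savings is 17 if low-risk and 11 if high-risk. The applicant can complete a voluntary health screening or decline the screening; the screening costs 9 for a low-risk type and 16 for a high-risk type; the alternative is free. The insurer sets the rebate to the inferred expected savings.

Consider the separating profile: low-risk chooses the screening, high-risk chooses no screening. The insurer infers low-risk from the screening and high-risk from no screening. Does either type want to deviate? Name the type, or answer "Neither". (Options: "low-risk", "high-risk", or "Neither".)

The screening pays 17; no screening pays 11.
low-risk: assigned the screening, nets 17 − 9 = 8; deviating to no screening nets 11.
high-risk: assigned no screening, nets 11; deviating to the screening nets 17 − 16 = 1.
The low-risk type gains 3 by deviating.

low-risk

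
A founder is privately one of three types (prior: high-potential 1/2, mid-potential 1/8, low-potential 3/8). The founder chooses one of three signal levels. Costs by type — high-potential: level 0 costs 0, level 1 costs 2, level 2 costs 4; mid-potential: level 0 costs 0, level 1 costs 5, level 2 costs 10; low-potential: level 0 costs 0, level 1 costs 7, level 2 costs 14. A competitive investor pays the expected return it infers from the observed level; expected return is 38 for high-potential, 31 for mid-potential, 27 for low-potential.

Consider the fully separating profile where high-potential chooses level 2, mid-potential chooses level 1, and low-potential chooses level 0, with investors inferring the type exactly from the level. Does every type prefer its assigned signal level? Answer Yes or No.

Separating valuations: level 2 → 38, level 1 → 31, level 0 → 27.
high-potential (assigned level 2): level 0: 27 − 0 = 27; level 1: 31 − 2 = 29; level 2: 38 − 4 = 34. high-potential stays.
mid-potential (assigned level 1): level 0: 27 − 0 = 27; level 1: 31 − 5 = 26; level 2: 38 − 10 = 28. mid-potential prefers level 2.
low-potential (assigned level 0): level 0: 27 − 0 = 27; level 1: 31 − 7 = 24; level 2: 38 − 14 = 24. low-potential stays.
At least one type deviates; the separating profile fails.

No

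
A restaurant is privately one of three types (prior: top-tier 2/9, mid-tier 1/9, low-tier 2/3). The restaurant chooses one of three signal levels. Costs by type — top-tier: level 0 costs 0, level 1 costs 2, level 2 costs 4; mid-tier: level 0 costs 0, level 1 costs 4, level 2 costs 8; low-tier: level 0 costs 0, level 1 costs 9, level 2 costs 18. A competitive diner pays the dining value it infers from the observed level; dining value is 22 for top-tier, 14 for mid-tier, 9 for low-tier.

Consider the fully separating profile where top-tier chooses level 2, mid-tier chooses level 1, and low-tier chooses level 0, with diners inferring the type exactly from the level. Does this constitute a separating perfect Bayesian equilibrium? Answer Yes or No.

Separating price premiums: level 2 → 22, level 1 → 14, level 0 → 9.
top-tier (assigned level 2): level 0: 9 − 0 = 9; level 1: 14 − 2 = 12; level 2: 22 − 4 = 18. top-tier stays.
mid-tier (assigned level 1): level 0: 9 − 0 = 9; level 1: 14 − 4 = 10; level 2: 22 − 8 = 14. mid-tier prefers level 2.
low-tier (assigned level 0): level 0: 9 − 0 = 9; level 1: 14 − 9 = 5; level 2: 22 − 18 = 4. low-tier stays.
At least one type deviates; the separating profile fails.

No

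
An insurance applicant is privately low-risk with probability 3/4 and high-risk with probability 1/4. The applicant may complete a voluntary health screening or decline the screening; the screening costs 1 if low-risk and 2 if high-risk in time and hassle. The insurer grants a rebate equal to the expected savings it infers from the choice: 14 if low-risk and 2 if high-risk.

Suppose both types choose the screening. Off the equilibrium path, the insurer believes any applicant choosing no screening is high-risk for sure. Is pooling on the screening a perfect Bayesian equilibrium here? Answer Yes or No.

Yes

On path, the insurer holds the prior and pays 3/4·14 + 1/4·2 = 11. Off path (no screening), believing high-risk, it pays 2.
low-risk: the screening nets 11 − 1 = 10; no screening nets 2. low-risk stays.
high-risk: the screening nets 11 − 2 = 9; no screening nets 2. high-risk stays.
No type deviates, so pooling is sustained.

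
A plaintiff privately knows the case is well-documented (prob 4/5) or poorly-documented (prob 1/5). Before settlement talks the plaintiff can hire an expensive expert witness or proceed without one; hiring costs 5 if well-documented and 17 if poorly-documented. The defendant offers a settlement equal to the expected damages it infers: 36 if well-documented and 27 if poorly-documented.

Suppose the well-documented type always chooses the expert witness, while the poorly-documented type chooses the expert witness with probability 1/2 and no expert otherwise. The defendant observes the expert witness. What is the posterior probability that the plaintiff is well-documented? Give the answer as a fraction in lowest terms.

8/9

P(the expert witness) = (4/5)·1 + (1/5)·(1/2) = 9/10.
By Bayes' rule, P(well-documented | the expert witness) = (4/5) / (9/10) = 8/9.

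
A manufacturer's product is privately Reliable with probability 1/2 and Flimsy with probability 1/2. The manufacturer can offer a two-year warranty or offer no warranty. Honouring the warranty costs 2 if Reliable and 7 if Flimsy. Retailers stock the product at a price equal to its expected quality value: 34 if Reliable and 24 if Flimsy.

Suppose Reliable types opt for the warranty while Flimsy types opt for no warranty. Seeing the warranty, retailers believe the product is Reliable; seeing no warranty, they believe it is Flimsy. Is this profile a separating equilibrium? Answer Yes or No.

No

Under these beliefs, the warranty earns price 34 and no warranty earns price 24.
Reliable: the warranty nets 34 − 2 = 32; no warranty nets 24. Reliable prefers the warranty.
Flimsy: the warranty nets 34 − 7 = 27; no warranty nets 24. Flimsy would deviate to the warranty.
Flimsy has a profitable deviation, so the profile is not an equilibrium.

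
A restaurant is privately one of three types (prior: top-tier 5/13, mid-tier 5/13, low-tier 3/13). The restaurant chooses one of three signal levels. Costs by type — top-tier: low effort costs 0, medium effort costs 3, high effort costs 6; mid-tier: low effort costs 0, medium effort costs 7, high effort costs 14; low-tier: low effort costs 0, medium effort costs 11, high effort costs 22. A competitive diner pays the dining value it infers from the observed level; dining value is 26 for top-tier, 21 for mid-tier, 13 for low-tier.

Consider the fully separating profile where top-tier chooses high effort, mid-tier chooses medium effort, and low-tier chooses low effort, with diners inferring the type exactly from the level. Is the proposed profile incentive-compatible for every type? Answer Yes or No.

Separating price premiums: high effort → 26, medium effort → 21, low effort → 13.
top-tier (assigned high effort): low effort: 13 − 0 = 13; medium effort: 21 − 3 = 18; high effort: 26 − 6 = 20. top-tier stays.
mid-tier (assigned medium effort): low effort: 13 − 0 = 13; medium effort: 21 − 7 = 14; high effort: 26 − 14 = 12. mid-tier stays.
low-tier (assigned low effort): low effort: 13 − 0 = 13; medium effort: 21 − 11 = 10; high effort: 26 − 22 = 4. low-tier stays.
Every type prefers its assigned level; separation holds.

Yes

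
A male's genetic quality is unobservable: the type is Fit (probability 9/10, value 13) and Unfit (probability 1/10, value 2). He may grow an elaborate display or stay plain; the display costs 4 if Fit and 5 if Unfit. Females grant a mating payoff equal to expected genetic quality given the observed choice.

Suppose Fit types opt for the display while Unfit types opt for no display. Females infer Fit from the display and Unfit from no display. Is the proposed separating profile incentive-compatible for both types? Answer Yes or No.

No

Under these beliefs, the display earns mating payoff 13 and no display earns mating payoff 2.
Fit: the display nets 13 − 4 = 9; no display nets 2. Fit prefers the display.
Unfit: the display nets 13 − 5 = 8; no display nets 2. Unfit would deviate to the display.
Unfit has a profitable deviation, so the profile is not an equilibrium.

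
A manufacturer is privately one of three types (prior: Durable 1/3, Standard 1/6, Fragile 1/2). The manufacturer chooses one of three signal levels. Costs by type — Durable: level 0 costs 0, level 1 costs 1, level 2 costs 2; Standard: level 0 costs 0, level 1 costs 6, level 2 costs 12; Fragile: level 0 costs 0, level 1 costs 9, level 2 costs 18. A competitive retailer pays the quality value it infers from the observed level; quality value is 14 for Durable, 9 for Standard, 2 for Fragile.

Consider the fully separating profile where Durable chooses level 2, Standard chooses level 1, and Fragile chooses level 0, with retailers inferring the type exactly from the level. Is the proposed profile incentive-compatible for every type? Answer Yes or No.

Separating prices: level 2 → 14, level 1 → 9, level 0 → 2.
Durable (assigned level 2): level 0: 2 − 0 = 2; level 1: 9 − 1 = 8; level 2: 14 − 2 = 12. Durable stays.
Standard (assigned level 1): level 0: 2 − 0 = 2; level 1: 9 − 6 = 3; level 2: 14 − 12 = 2. Standard stays.
Fragile (assigned level 0): level 0: 2 − 0 = 2; level 1: 9 − 9 = 0; level 2: 14 − 18 = -4. Fragile stays.
Every type prefers its assigned level; separation holds.

Yes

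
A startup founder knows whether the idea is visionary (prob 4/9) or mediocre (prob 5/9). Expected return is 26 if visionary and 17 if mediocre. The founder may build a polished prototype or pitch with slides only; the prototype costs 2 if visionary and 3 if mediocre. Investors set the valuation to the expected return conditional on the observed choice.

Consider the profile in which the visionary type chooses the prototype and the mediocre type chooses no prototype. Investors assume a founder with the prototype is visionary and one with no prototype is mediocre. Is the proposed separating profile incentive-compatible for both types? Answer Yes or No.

Under these beliefs, the prototype earns valuation 26 and no prototype earns valuation 17.
visionary: the prototype nets 26 − 2 = 24; no prototype nets 17. visionary prefers the prototype.
mediocre: the prototype nets 26 − 3 = 23; no prototype nets 17. mediocre would deviate to the prototype.
mediocre has a profitable deviation, so the profile is not an equilibrium.

No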